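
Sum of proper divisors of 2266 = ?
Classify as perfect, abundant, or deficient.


Proper divisors: 1, 2, 11, 22, 103, 206, 1133
Sum = 1 + 2 + 11 + 22 + 103 + 206 + 1133 = 1478
1478 < 2266 → deficient

s(2266) = 1478 (deficient)


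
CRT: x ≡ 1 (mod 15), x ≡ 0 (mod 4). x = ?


M = 15*4 = 60
M1 = M/15 = 4, M2 = M/4 = 15
M1^(-1) mod 15 = 4, M2^(-1) mod 4 = 3
x = 1*4*4 + 0*15*3 = 16
16 mod 60 = 16
Check: 16 mod 15 = 1 ✓, 16 mod 4 = 0 ✓

x ≡ 16 (mod 60)


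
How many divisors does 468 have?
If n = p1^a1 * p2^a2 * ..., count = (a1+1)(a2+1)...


468 = 2^2 × 3^2 × 13^1
d(468) = (2+1) × (2+1) × (1+1) = 18

18 divisors


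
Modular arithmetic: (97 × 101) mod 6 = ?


97 × 101 = 9797
9797 mod 6 = 5


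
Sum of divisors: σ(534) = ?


Divisors of 534: 1, 2, 3, 6, 89, 178, 267, 534
Sum = 1 + 2 + 3 + 6 + 89 + 178 + 267 + 534 = 1080

σ(534) = 1080


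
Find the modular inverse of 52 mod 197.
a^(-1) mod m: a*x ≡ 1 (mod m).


Use the extended Euclidean algorithm on (197, 52); each row r = 197*s + 52*t:
r=197, s=1, t=0
r=52, s=0, t=1
q=3: r=41, s=1, t=-3   [197*(1) + 52*(-3) = 41]
q=1: r=11, s=-1, t=4   [197*(-1) + 52*(4) = 11]
q=3: r=8, s=4, t=-15   [197*(4) + 52*(-15) = 8]
q=1: r=3, s=-5, t=19   [197*(-5) + 52*(19) = 3]
q=2: r=2, s=14, t=-53   [197*(14) + 52*(-53) = 2]
q=1: r=1, s=-19, t=72   [197*(-19) + 52*(72) = 1]
q=2: r=0, s=52, t=-197   [197*(52) + 52*(-197) = 0]
GCD = 1 with t = 72, so 52*(72) ≡ 1 (mod 197)
Inverse = 72 mod 197 = 72
Check: 52 * 72 = 3744 ≡ 1 (mod 197)

52^(-1) ≡ 72 (mod 197)


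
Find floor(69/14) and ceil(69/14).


69/14 = 4.9286
floor = 4
ceil = 5

floor = 4, ceil = 5


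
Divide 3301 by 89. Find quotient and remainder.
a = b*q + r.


3301 = 89 * 37 + 8
Check: 3293 + 8 = 3301

q = 37, r = 8


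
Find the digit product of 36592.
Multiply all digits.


3 × 6 × 5 × 9 × 2 = 1620


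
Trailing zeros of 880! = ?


floor(880/5) = 176
floor(880/25) = 35
floor(880/125) = 7
floor(880/625) = 1
Total = 219

219 trailing zeros


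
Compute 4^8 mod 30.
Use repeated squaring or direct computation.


4^1 mod 30 = 4
4^2 mod 30 = 16
4^3 mod 30 = 4
4^4 mod 30 = 16
4^5 mod 30 = 4
4^6 mod 30 = 16
4^7 mod 30 = 4
4^8 mod 30 = 16


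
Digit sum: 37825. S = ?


3 + 7 + 8 + 2 + 5 = 25


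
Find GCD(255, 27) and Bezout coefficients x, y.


Tabular extended Euclidean (each row: r = 255*s + 27*t):
r=255, s=1, t=0
r=27, s=0, t=1
q=9: r=12, s=1, t=-9   [255*(1) + 27*(-9) = 12]
q=2: r=3, s=-2, t=19   [255*(-2) + 27*(19) = 3]
q=4: r=0, s=9, t=-85   [255*(9) + 27*(-85) = 0]
GCD = 3; from the row with r=3: x=-2, y=19
Check: 255*(-2) + 27*(19) = -510 + 513 = 3

GCD = 3, x = -2, y = 19


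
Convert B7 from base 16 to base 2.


B7 (base 16) = 183 (decimal)
183 (decimal) = 10110111 (base 2)


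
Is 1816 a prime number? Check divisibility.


1816 / 2 = 908 (exact division)
1816 is NOT prime.

No, 1816 is not prime


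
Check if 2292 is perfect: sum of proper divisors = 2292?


Proper divisors of 2292: 1, 2, 3, 4, 6, 12, 191, 382, 573, 764, 1146
Sum = 1 + 2 + 3 + 4 + 6 + 12 + 191 + 382 + 573 + 764 + 1146 = 3084

No, 2292 is not perfect (3084 ≠ 2292)


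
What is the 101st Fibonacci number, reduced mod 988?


F(k) mod 988 for k=1..101:
1, 1, 2, 3, 5, 8, 13, 21, 34, 55, 89, 144, 233, 377, 610, 987, 609, 608, 229, 837, 78, 915, 5, 920, 925, 857, 794, 663, 469, 144, 613, 757, 382, 151, 533, 684, 229, 913, 154, 79, 233, 312, 545, 857, 414, 283, 697, 980, 689, 681, 382, 75, 457, 532, 1, 533, 534, 79, 613, 692, 317, 21, 338, 359, 697, 68, 765, 833, 610, 455, 77, 532, 609, 153, 762, 915, 689, 616, 317, 933, 262, 207, 469, 676, 157, 833, 2, 835, 837, 684, 533, 229, 762, 3, 765, 768, 545, 325, 870, 207, 89
F(101) mod 988 = 89


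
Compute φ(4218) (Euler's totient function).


4218 = 2 × 3 × 19 × 37
Prime factors: 2, 3, 19, 37
φ(4218) = 4218 × (1-1/2) × (1-1/3) × (1-1/19) × (1-1/37)
= 4218 × 1/2 × 2/3 × 18/19 × 36/37 = 1296

φ(4218) = 1296


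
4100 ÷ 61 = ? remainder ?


4100 = 61 * 67 + 13
Check: 4087 + 13 = 4100

q = 67, r = 13


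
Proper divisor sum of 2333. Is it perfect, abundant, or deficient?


Proper divisors: 1
Sum = 1 = 1
1 < 2333 → deficient

s(2333) = 1 (deficient)


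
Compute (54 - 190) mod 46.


54 - 190 = -136
-136 mod 46 = 2


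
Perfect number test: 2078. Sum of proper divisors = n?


Proper divisors of 2078: 1, 2, 1039
Sum = 1 + 2 + 1039 = 1042

No, 2078 is not perfect (1042 ≠ 2078)


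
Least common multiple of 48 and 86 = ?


GCD(48, 86) = 2
LCM = 48*86/2 = 4128/2 = 2064

LCM = 2064


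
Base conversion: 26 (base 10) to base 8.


26 (base 10) = 26 (decimal)
26 (decimal) = 32 (base 8)


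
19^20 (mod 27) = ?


19^1 mod 27 = 19
19^2 mod 27 = 10
19^3 mod 27 = 1
19^4 mod 27 = 19
19^5 mod 27 = 10
19^6 mod 27 = 1
19^7 mod 27 = 19
19^8 mod 27 = 10
19^9 mod 27 = 1
19^10 mod 27 = 19
19^11 mod 27 = 10
19^12 mod 27 = 1
19^13 mod 27 = 19
19^14 mod 27 = 10
19^15 mod 27 = 1
19^16 mod 27 = 19
19^17 mod 27 = 10
19^18 mod 27 = 1
19^19 mod 27 = 19
19^20 mod 27 = 10


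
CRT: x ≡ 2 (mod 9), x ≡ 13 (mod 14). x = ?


M = 9*14 = 126
M1 = M/9 = 14, M2 = M/14 = 9
M1^(-1) mod 9 = 2, M2^(-1) mod 14 = 11
x = 2*14*2 + 13*9*11 = 1343
1343 mod 126 = 83
Check: 83 mod 9 = 2 ✓, 83 mod 14 = 13 ✓

x ≡ 83 (mod 126)


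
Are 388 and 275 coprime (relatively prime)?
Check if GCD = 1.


Euclidean algorithm:
388 = 1 * 275 + 113
275 = 2 * 113 + 49
113 = 2 * 49 + 15
49 = 3 * 15 + 4
15 = 3 * 4 + 3
4 = 1 * 3 + 1
3 = 3 * 1 + 0
GCD(388, 275) = 1

Yes, coprime (GCD = 1)


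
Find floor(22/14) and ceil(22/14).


22/14 = 1.5714
floor = 1
ceil = 2

floor = 1, ceil = 2


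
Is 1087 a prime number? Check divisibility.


Check divisors up to sqrt(1087) = 32.9697
No divisors found.
1087 is prime.

Yes, 1087 is prime


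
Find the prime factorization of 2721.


2721 / 3 = 907
907 / 907 = 1
2721 = 3 × 907


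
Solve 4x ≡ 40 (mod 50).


GCD(4, 50) = 2 divides 40
Divide: 2x ≡ 20 (mod 25)
x ≡ 10 (mod 25)


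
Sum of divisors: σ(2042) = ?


Divisors of 2042: 1, 2, 1021, 2042
Sum = 1 + 2 + 1021 + 2042 = 3066

σ(2042) = 3066


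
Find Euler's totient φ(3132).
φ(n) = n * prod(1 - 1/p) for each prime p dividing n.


3132 = 2^2 × 3^3 × 29
Prime factors: 2, 3, 29
φ(3132) = 3132 × (1-1/2) × (1-1/3) × (1-1/29)
= 3132 × 1/2 × 2/3 × 28/29 = 1008

φ(3132) = 1008


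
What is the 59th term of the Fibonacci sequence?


Sequence: 1, 1, 2, 3, 5, 8, 13, 21, 34, 55, 89, 144, 233, 377, 610, 987, 1597, 2584, 4181, 6765, 10946, 17711, 28657, 46368, 75025, 121393, 196418, 317811, 514229, 832040, 1346269, 2178309, 3524578, 5702887, 9227465, 14930352, 24157817, 39088169, 63245986, 102334155, 165580141, 267914296, 433494437, 701408733, 1134903170, 1836311903, 2971215073, 4807526976, 7778742049, 12586269025, 20365011074, 32951280099, 53316291173, 86267571272, 139583862445, 225851433717, 365435296162, 591286729879, 956722026041
F(59) = 956722026041


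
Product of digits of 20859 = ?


2 × 0 × 8 × 5 × 9 = 0


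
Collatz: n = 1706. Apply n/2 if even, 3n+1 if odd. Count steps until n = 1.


1706 → 853 → 2560 → 1280 → 640 → 320 → 160 → 80 → 40 → 20 → 10 → 5 → 16 → 8 → 4 → 2 → 1
Total steps = 16

16 steps


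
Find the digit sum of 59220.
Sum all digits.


5 + 9 + 2 + 2 + 0 = 18


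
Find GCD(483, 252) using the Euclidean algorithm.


483 = 1 * 252 + 231
252 = 1 * 231 + 21
231 = 11 * 21 + 0
GCD = 21


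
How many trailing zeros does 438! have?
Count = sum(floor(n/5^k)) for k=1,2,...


floor(438/5) = 87
floor(438/25) = 17
floor(438/125) = 3
Total = 107

107 trailing zeros


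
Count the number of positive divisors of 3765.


3765 = 3^1 × 5^1 × 251^1
d(3765) = (1+1) × (1+1) × (1+1) = 8

8 divisors


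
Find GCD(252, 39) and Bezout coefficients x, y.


Tabular extended Euclidean (each row: r = 252*s + 39*t):
r=252, s=1, t=0
r=39, s=0, t=1
q=6: r=18, s=1, t=-6   [252*(1) + 39*(-6) = 18]
q=2: r=3, s=-2, t=13   [252*(-2) + 39*(13) = 3]
q=6: r=0, s=13, t=-84   [252*(13) + 39*(-84) = 0]
GCD = 3; from the row with r=3: x=-2, y=13
Check: 252*(-2) + 39*(13) = -504 + 507 = 3

GCD = 3, x = -2, y = 13


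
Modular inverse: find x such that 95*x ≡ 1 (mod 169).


Use the extended Euclidean algorithm on (169, 95); each row r = 169*s + 95*t:
r=169, s=1, t=0
r=95, s=0, t=1
q=1: r=74, s=1, t=-1   [169*(1) + 95*(-1) = 74]
q=1: r=21, s=-1, t=2   [169*(-1) + 95*(2) = 21]
q=3: r=11, s=4, t=-7   [169*(4) + 95*(-7) = 11]
q=1: r=10, s=-5, t=9   [169*(-5) + 95*(9) = 10]
q=1: r=1, s=9, t=-16   [169*(9) + 95*(-16) = 1]
q=10: r=0, s=-95, t=169   [169*(-95) + 95*(169) = 0]
GCD = 1 with t = -16, so 95*(-16) ≡ 1 (mod 169)
Inverse = -16 mod 169 = 153
Check: 95 * 153 = 14535 ≡ 1 (mod 169)

95^(-1) ≡ 153 (mod 169)


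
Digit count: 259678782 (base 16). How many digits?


259678782 in base 16 = F7A623E
Number of digits = 7

7 digits (base 16)


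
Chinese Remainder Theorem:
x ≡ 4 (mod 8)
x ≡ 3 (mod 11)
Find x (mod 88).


M = 8*11 = 88
M1 = M/8 = 11, M2 = M/11 = 8
M1^(-1) mod 8 = 3, M2^(-1) mod 11 = 7
x = 4*11*3 + 3*8*7 = 300
300 mod 88 = 36
Check: 36 mod 8 = 4 ✓, 36 mod 11 = 3 ✓

x ≡ 36 (mod 88)


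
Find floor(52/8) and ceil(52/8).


52/8 = 6.5000
floor = 6
ceil = 7

floor = 6, ceil = 7


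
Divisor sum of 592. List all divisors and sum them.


Divisors of 592: 1, 2, 4, 8, 16, 37, 74, 148, 296, 592
Sum = 1 + 2 + 4 + 8 + 16 + 37 + 74 + 148 + 296 + 592 = 1178

σ(592) = 1178


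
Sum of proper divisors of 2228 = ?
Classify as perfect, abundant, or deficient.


Proper divisors: 1, 2, 4, 557, 1114
Sum = 1 + 2 + 4 + 557 + 1114 = 1678
1678 < 2228 → deficient

s(2228) = 1678 (deficient)


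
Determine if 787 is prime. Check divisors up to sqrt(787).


Check divisors up to sqrt(787) = 28.0535
No divisors found.
787 is prime.

Yes, 787 is prime


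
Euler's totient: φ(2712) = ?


2712 = 2^3 × 3 × 113
Prime factors: 2, 3, 113
φ(2712) = 2712 × (1-1/2) × (1-1/3) × (1-1/113)
= 2712 × 1/2 × 2/3 × 112/113 = 896

φ(2712) = 896


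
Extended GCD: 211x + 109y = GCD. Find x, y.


Tabular extended Euclidean (each row: r = 211*s + 109*t):
r=211, s=1, t=0
r=109, s=0, t=1
q=1: r=102, s=1, t=-1   [211*(1) + 109*(-1) = 102]
q=1: r=7, s=-1, t=2   [211*(-1) + 109*(2) = 7]
q=14: r=4, s=15, t=-29   [211*(15) + 109*(-29) = 4]
q=1: r=3, s=-16, t=31   [211*(-16) + 109*(31) = 3]
q=1: r=1, s=31, t=-60   [211*(31) + 109*(-60) = 1]
q=3: r=0, s=-109, t=211   [211*(-109) + 109*(211) = 0]
GCD = 1; from the row with r=1: x=31, y=-60
Check: 211*(31) + 109*(-60) = 6541 - 6540 = 1

GCD = 1, x = 31, y = -60


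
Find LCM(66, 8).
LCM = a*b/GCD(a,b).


GCD(66, 8) = 2
LCM = 66*8/2 = 528/2 = 264

LCM = 264


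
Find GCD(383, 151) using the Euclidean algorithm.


383 = 2 * 151 + 81
151 = 1 * 81 + 70
81 = 1 * 70 + 11
70 = 6 * 11 + 4
11 = 2 * 4 + 3
4 = 1 * 3 + 1
3 = 3 * 1 + 0
GCD = 1


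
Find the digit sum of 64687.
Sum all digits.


6 + 4 + 6 + 8 + 7 = 31


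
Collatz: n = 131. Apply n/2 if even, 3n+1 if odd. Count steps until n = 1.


131 → 394 → 197 → 592 → 296 → 148 → 74 → 37 → 112 → 56 → 28 → 14 → 7 → 22 → 11 → 34 → 17 → 52 → 26 → 13 → 40 → 20 → 10 → 5 → 16 → 8 → 4 → 2 → 1
Total steps = 28

28 steps


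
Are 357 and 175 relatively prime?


Euclidean algorithm:
357 = 2 * 175 + 7
175 = 25 * 7 + 0
GCD(357, 175) = 7

No, not coprime (GCD = 7)


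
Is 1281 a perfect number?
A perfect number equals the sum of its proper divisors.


Proper divisors of 1281: 1, 3, 7, 21, 61, 183, 427
Sum = 1 + 3 + 7 + 21 + 61 + 183 + 427 = 703

No, 1281 is not perfect (703 ≠ 1281)


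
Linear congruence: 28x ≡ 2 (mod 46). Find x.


GCD(28, 46) = 2 divides 2
Divide: 14x ≡ 1 (mod 23)
x ≡ 5 (mod 23)


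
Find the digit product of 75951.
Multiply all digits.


7 × 5 × 9 × 5 × 1 = 1575


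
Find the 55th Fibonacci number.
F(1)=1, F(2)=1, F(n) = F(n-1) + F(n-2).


Sequence: 1, 1, 2, 3, 5, 8, 13, 21, 34, 55, 89, 144, 233, 377, 610, 987, 1597, 2584, 4181, 6765, 10946, 17711, 28657, 46368, 75025, 121393, 196418, 317811, 514229, 832040, 1346269, 2178309, 3524578, 5702887, 9227465, 14930352, 24157817, 39088169, 63245986, 102334155, 165580141, 267914296, 433494437, 701408733, 1134903170, 1836311903, 2971215073, 4807526976, 7778742049, 12586269025, 20365011074, 32951280099, 53316291173, 86267571272, 139583862445
F(55) = 139583862445


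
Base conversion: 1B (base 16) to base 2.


1B (base 16) = 27 (decimal)
27 (decimal) = 11011 (base 2)


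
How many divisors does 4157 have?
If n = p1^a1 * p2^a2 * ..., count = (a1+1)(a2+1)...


4157 = 4157^1
d(4157) = (1+1) = 2

2 divisors


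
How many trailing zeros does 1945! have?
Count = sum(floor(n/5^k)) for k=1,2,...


floor(1945/5) = 389
floor(1945/25) = 77
floor(1945/125) = 15
floor(1945/625) = 3
Total = 484

484 trailing zeros


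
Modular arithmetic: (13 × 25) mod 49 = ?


13 × 25 = 325
325 mod 49 = 31


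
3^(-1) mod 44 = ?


Use the extended Euclidean algorithm on (44, 3); each row r = 44*s + 3*t:
r=44, s=1, t=0
r=3, s=0, t=1
q=14: r=2, s=1, t=-14   [44*(1) + 3*(-14) = 2]
q=1: r=1, s=-1, t=15   [44*(-1) + 3*(15) = 1]
q=2: r=0, s=3, t=-44   [44*(3) + 3*(-44) = 0]
GCD = 1 with t = 15, so 3*(15) ≡ 1 (mod 44)
Inverse = 15 mod 44 = 15
Check: 3 * 15 = 45 ≡ 1 (mod 44)

3^(-1) ≡ 15 (mod 44)


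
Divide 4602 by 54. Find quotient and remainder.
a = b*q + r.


4602 = 54 * 85 + 12
Check: 4590 + 12 = 4602

q = 85, r = 12


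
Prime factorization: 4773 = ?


4773 / 3 = 1591
1591 / 37 = 43
43 / 43 = 1
4773 = 3 × 37 × 43


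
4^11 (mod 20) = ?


4^1 mod 20 = 4
4^2 mod 20 = 16
4^3 mod 20 = 4
4^4 mod 20 = 16
4^5 mod 20 = 4
4^6 mod 20 = 16
4^7 mod 20 = 4
4^8 mod 20 = 16
4^9 mod 20 = 4
4^10 mod 20 = 16
4^11 mod 20 = 4


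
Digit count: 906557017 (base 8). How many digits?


906557017 in base 8 = 6602173131
Number of digits = 10

10 digits (base 8)


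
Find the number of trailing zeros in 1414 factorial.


floor(1414/5) = 282
floor(1414/25) = 56
floor(1414/125) = 11
floor(1414/625) = 2
Total = 351

351 trailing zeros


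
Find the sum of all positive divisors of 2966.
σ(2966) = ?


Divisors of 2966: 1, 2, 1483, 2966
Sum = 1 + 2 + 1483 + 2966 = 4452

σ(2966) = 4452


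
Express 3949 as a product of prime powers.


3949 / 11 = 359
359 / 359 = 1
3949 = 11 × 359


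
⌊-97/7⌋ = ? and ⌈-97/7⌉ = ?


-97/7 = -13.8571
floor = -14
ceil = -13

floor = -14, ceil = -13


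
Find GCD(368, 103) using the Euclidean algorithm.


368 = 3 * 103 + 59
103 = 1 * 59 + 44
59 = 1 * 44 + 15
44 = 2 * 15 + 14
15 = 1 * 14 + 1
14 = 14 * 1 + 0
GCD = 1


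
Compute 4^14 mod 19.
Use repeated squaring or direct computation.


4^1 mod 19 = 4
4^2 mod 19 = 16
4^3 mod 19 = 7
4^4 mod 19 = 9
4^5 mod 19 = 17
4^6 mod 19 = 11
4^7 mod 19 = 6
4^8 mod 19 = 5
4^9 mod 19 = 1
4^10 mod 19 = 4
4^11 mod 19 = 16
4^12 mod 19 = 7
4^13 mod 19 = 9
4^14 mod 19 = 17


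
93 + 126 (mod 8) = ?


93 + 126 = 219
219 mod 8 = 3


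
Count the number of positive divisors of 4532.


4532 = 2^2 × 11^1 × 103^1
d(4532) = (2+1) × (1+1) × (1+1) = 12

12 divisors


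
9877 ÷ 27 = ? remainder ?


9877 = 27 * 365 + 22
Check: 9855 + 22 = 9877

q = 365, r = 22


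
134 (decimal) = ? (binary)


134 (base 10) = 134 (decimal)
134 (decimal) = 10000110 (base 2)


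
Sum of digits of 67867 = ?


6 + 7 + 8 + 6 + 7 = 34


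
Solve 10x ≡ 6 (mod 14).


GCD(10, 14) = 2 divides 6
Divide: 5x ≡ 3 (mod 7)
x ≡ 2 (mod 7)


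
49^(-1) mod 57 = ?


Use the extended Euclidean algorithm on (57, 49); each row r = 57*s + 49*t:
r=57, s=1, t=0
r=49, s=0, t=1
q=1: r=8, s=1, t=-1   [57*(1) + 49*(-1) = 8]
q=6: r=1, s=-6, t=7   [57*(-6) + 49*(7) = 1]
q=8: r=0, s=49, t=-57   [57*(49) + 49*(-57) = 0]
GCD = 1 with t = 7, so 49*(7) ≡ 1 (mod 57)
Inverse = 7 mod 57 = 7
Check: 49 * 7 = 343 ≡ 1 (mod 57)

49^(-1) ≡ 7 (mod 57)


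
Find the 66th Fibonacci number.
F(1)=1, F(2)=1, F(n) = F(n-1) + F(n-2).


Sequence: 1, 1, 2, 3, 5, 8, 13, 21, 34, 55, 89, 144, 233, 377, 610, 987, 1597, 2584, 4181, 6765, 10946, 17711, 28657, 46368, 75025, 121393, 196418, 317811, 514229, 832040, 1346269, 2178309, 3524578, 5702887, 9227465, 14930352, 24157817, 39088169, 63245986, 102334155, 165580141, 267914296, 433494437, 701408733, 1134903170, 1836311903, 2971215073, 4807526976, 7778742049, 12586269025, 20365011074, 32951280099, 53316291173, 86267571272, 139583862445, 225851433717, 365435296162, 591286729879, 956722026041, 1548008755920, 2504730781961, 4052739537881, 6557470319842, 10610209857723, 17167680177565, 27777890035288
F(66) = 27777890035288


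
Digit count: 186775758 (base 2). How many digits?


186775758 in base 2 = 1011001000011111100011001110
Number of digits = 28

28 digits (base 2)


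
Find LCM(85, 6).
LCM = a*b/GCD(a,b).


GCD(85, 6) = 1
LCM = 85*6/1 = 510/1 = 510

LCM = 510


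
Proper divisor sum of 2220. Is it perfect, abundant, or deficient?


Proper divisors: 1, 2, 3, 4, 5, 6, 10, 12, 15, 20, 30, 37, 60, 74, 111, 148, 185, 222, 370, 444, 555, 740, 1110
Sum = 1 + 2 + 3 + 4 + 5 + 6 + 10 + 12 + 15 + 20 + 30 + 37 + 60 + 74 + 111 + 148 + 185 + 222 + 370 + 444 + 555 + 740 + 1110 = 4164
4164 > 2220 → abundant

s(2220) = 4164 (abundant)


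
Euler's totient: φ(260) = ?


260 = 2^2 × 5 × 13
Prime factors: 2, 5, 13
φ(260) = 260 × (1-1/2) × (1-1/5) × (1-1/13)
= 260 × 1/2 × 4/5 × 12/13 = 96

φ(260) = 96


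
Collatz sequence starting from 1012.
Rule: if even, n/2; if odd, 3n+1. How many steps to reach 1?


1012 → 506 → 253 → 760 → 380 → 190 → 95 → 286 → 143 → 430 → 215 → 646 → 323 → 970 → 485 → 1456 → 728 → 364 → 182 → 91 → 274 → 137 → 412 → 206 → 103 → 310 → 155 → 466 → 233 → 700 → 350 → 175 → 526 → 263 → 790 → 395 → 1186 → 593 → 1780 → 890 → 445 → 1336 → 668 → 334 → 167 → 502 → 251 → 754 → 377 → 1132 → 566 → 283 → 850 → 425 → 1276 → 638 → 319 → 958 → 479 → 1438 → 719 → 2158 → 1079 → 3238 → 1619 → 4858 → 2429 → 7288 → 3644 → 1822 → 911 → 2734 → 1367 → 4102 → 2051 → 6154 → 3077 → 9232 → 4616 → 2308 → 1154 → 577 → 1732 → 866 → 433 → 1300 → 650 → 325 → 976 → 488 → 244 → 122 → 61 → 184 → 92 → 46 → 23 → 70 → 35 → 106 → 53 → 160 → 80 → 40 → 20 → 10 → 5 → 16 → 8 → 4 → 2 → 1
Total steps = 111

111 steps


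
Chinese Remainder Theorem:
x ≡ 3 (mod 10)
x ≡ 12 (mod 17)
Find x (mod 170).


M = 10*17 = 170
M1 = M/10 = 17, M2 = M/17 = 10
M1^(-1) mod 10 = 3, M2^(-1) mod 17 = 12
x = 3*17*3 + 12*10*12 = 1593
1593 mod 170 = 63
Check: 63 mod 10 = 3 ✓, 63 mod 17 = 12 ✓

x ≡ 63 (mod 170)


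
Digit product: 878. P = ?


8 × 7 × 8 = 448


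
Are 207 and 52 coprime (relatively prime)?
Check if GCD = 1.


Euclidean algorithm:
207 = 3 * 52 + 51
52 = 1 * 51 + 1
51 = 51 * 1 + 0
GCD(207, 52) = 1

Yes, coprime (GCD = 1)


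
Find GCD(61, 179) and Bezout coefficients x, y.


Tabular extended Euclidean (each row: r = 61*s + 179*t):
r=61, s=1, t=0
r=179, s=0, t=1
q=0: r=61, s=1, t=0   [61*(1) + 179*(0) = 61]
q=2: r=57, s=-2, t=1   [61*(-2) + 179*(1) = 57]
q=1: r=4, s=3, t=-1   [61*(3) + 179*(-1) = 4]
q=14: r=1, s=-44, t=15   [61*(-44) + 179*(15) = 1]
q=4: r=0, s=179, t=-61   [61*(179) + 179*(-61) = 0]
GCD = 1; from the row with r=1: x=-44, y=15
Check: 61*(-44) + 179*(15) = -2684 + 2685 = 1

GCD = 1, x = -44, y = 15


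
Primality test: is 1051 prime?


Check divisors up to sqrt(1051) = 32.4191
No divisors found.
1051 is prime.

Yes, 1051 is prime


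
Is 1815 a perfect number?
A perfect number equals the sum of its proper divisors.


Proper divisors of 1815: 1, 3, 5, 11, 15, 33, 55, 121, 165, 363, 605
Sum = 1 + 3 + 5 + 11 + 15 + 33 + 55 + 121 + 165 + 363 + 605 = 1377

No, 1815 is not perfect (1377 ≠ 1815)


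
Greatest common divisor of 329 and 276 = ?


329 = 1 * 276 + 53
276 = 5 * 53 + 11
53 = 4 * 11 + 9
11 = 1 * 9 + 2
9 = 4 * 2 + 1
2 = 2 * 1 + 0
GCD = 1


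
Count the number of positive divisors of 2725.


2725 = 5^2 × 109^1
d(2725) = (2+1) × (1+1) = 6

6 divisors


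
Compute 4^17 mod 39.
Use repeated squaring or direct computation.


4^1 mod 39 = 4
4^2 mod 39 = 16
4^3 mod 39 = 25
4^4 mod 39 = 22
4^5 mod 39 = 10
4^6 mod 39 = 1
4^7 mod 39 = 4
4^8 mod 39 = 16
4^9 mod 39 = 25
4^10 mod 39 = 22
4^11 mod 39 = 10
4^12 mod 39 = 1
4^13 mod 39 = 4
4^14 mod 39 = 16
4^15 mod 39 = 25
4^16 mod 39 = 22
4^17 mod 39 = 10


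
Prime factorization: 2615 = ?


2615 / 5 = 523
523 / 523 = 1
2615 = 5 × 523


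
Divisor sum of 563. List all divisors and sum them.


Divisors of 563: 1, 563
Sum = 1 + 563 = 564

σ(563) = 564


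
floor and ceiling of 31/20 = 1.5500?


31/20 = 1.5500
floor = 1
ceil = 2

floor = 1, ceil = 2


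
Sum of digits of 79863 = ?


7 + 9 + 8 + 6 + 3 = 33


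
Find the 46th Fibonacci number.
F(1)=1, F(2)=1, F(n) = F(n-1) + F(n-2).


Sequence: 1, 1, 2, 3, 5, 8, 13, 21, 34, 55, 89, 144, 233, 377, 610, 987, 1597, 2584, 4181, 6765, 10946, 17711, 28657, 46368, 75025, 121393, 196418, 317811, 514229, 832040, 1346269, 2178309, 3524578, 5702887, 9227465, 14930352, 24157817, 39088169, 63245986, 102334155, 165580141, 267914296, 433494437, 701408733, 1134903170, 1836311903
F(46) = 1836311903


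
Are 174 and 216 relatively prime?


Euclidean algorithm:
216 = 1 * 174 + 42
174 = 4 * 42 + 6
42 = 7 * 6 + 0
GCD(174, 216) = 6

No, not coprime (GCD = 6)


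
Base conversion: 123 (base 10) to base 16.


123 (base 10) = 123 (decimal)
123 (decimal) = 7B (base 16)


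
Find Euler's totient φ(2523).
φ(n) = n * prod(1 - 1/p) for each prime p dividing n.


2523 = 3 × 29^2
Prime factors: 3, 29
φ(2523) = 2523 × (1-1/3) × (1-1/29)
= 2523 × 2/3 × 28/29 = 1624

φ(2523) = 1624


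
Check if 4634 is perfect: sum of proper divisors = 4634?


Proper divisors of 4634: 1, 2, 7, 14, 331, 662, 2317
Sum = 1 + 2 + 7 + 14 + 331 + 662 + 2317 = 3334

No, 4634 is not perfect (3334 ≠ 4634)


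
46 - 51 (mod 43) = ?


46 - 51 = -5
-5 mod 43 = 38


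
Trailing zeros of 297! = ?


floor(297/5) = 59
floor(297/25) = 11
floor(297/125) = 2
Total = 72

72 trailing zeros


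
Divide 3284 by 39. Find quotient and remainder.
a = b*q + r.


3284 = 39 * 84 + 8
Check: 3276 + 8 = 3284

q = 84, r = 8


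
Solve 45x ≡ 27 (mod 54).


GCD(45, 54) = 9 divides 27
Divide: 5x ≡ 3 (mod 6)
x ≡ 3 (mod 6)


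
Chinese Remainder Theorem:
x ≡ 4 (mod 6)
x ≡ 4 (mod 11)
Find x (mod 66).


M = 6*11 = 66
M1 = M/6 = 11, M2 = M/11 = 6
M1^(-1) mod 6 = 5, M2^(-1) mod 11 = 2
x = 4*11*5 + 4*6*2 = 268
268 mod 66 = 4
Check: 4 mod 6 = 4 ✓, 4 mod 11 = 4 ✓

x ≡ 4 (mod 66)


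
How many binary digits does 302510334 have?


302510334 in base 2 = 10010000001111111000011111110
Number of digits = 29

29 digits (base 2)


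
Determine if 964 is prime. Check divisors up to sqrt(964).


964 / 2 = 482 (exact division)
964 is NOT prime.

No, 964 is not prime


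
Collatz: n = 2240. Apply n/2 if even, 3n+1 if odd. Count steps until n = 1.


2240 → 1120 → 560 → 280 → 140 → 70 → 35 → 106 → 53 → 160 → 80 → 40 → 20 → 10 → 5 → 16 → 8 → 4 → 2 → 1
Total steps = 19

19 steps


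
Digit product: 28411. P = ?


2 × 8 × 4 × 1 × 1 = 64


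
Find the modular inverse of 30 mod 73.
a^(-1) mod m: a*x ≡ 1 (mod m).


Use the extended Euclidean algorithm on (73, 30); each row r = 73*s + 30*t:
r=73, s=1, t=0
r=30, s=0, t=1
q=2: r=13, s=1, t=-2   [73*(1) + 30*(-2) = 13]
q=2: r=4, s=-2, t=5   [73*(-2) + 30*(5) = 4]
q=3: r=1, s=7, t=-17   [73*(7) + 30*(-17) = 1]
q=4: r=0, s=-30, t=73   [73*(-30) + 30*(73) = 0]
GCD = 1 with t = -17, so 30*(-17) ≡ 1 (mod 73)
Inverse = -17 mod 73 = 56
Check: 30 * 56 = 1680 ≡ 1 (mod 73)

30^(-1) ≡ 56 (mod 73)


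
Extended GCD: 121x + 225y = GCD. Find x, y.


Tabular extended Euclidean (each row: r = 121*s + 225*t):
r=121, s=1, t=0
r=225, s=0, t=1
q=0: r=121, s=1, t=0   [121*(1) + 225*(0) = 121]
q=1: r=104, s=-1, t=1   [121*(-1) + 225*(1) = 104]
q=1: r=17, s=2, t=-1   [121*(2) + 225*(-1) = 17]
q=6: r=2, s=-13, t=7   [121*(-13) + 225*(7) = 2]
q=8: r=1, s=106, t=-57   [121*(106) + 225*(-57) = 1]
q=2: r=0, s=-225, t=121   [121*(-225) + 225*(121) = 0]
GCD = 1; from the row with r=1: x=106, y=-57
Check: 121*(106) + 225*(-57) = 12826 - 12825 = 1

GCD = 1, x = 106, y = -57


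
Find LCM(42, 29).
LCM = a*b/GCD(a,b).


GCD(42, 29) = 1
LCM = 42*29/1 = 1218/1 = 1218

LCM = 1218


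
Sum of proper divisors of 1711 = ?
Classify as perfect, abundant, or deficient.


Proper divisors: 1, 29, 59
Sum = 1 + 29 + 59 = 89
89 < 1711 → deficient

s(1711) = 89 (deficient)


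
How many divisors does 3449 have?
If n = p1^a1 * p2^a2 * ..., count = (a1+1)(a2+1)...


3449 = 3449^1
d(3449) = (1+1) = 2

2 divisors


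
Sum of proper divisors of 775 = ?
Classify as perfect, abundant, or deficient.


Proper divisors: 1, 5, 25, 31, 155
Sum = 1 + 5 + 25 + 31 + 155 = 217
217 < 775 → deficient

s(775) = 217 (deficient)


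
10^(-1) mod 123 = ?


Use the extended Euclidean algorithm on (123, 10); each row r = 123*s + 10*t:
r=123, s=1, t=0
r=10, s=0, t=1
q=12: r=3, s=1, t=-12   [123*(1) + 10*(-12) = 3]
q=3: r=1, s=-3, t=37   [123*(-3) + 10*(37) = 1]
q=3: r=0, s=10, t=-123   [123*(10) + 10*(-123) = 0]
GCD = 1 with t = 37, so 10*(37) ≡ 1 (mod 123)
Inverse = 37 mod 123 = 37
Check: 10 * 37 = 370 ≡ 1 (mod 123)

10^(-1) ≡ 37 (mod 123)


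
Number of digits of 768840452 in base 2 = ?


768840452 in base 2 = 101101110100111001001100000100
Number of digits = 30

30 digits (base 2)


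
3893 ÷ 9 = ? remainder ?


3893 = 9 * 432 + 5
Check: 3888 + 5 = 3893

q = 432, r = 5


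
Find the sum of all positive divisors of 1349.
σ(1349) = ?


Divisors of 1349: 1, 19, 71, 1349
Sum = 1 + 19 + 71 + 1349 = 1440

σ(1349) = 1440


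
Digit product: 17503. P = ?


1 × 7 × 5 × 0 × 3 = 0


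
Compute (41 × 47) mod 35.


41 × 47 = 1927
1927 mod 35 = 2


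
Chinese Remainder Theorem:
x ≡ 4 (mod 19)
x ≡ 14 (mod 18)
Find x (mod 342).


M = 19*18 = 342
M1 = M/19 = 18, M2 = M/18 = 19
M1^(-1) mod 19 = 18, M2^(-1) mod 18 = 1
x = 4*18*18 + 14*19*1 = 1562
1562 mod 342 = 194
Check: 194 mod 19 = 4 ✓, 194 mod 18 = 14 ✓

x ≡ 194 (mod 342)


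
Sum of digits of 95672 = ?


9 + 5 + 6 + 7 + 2 = 29


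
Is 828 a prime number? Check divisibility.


828 / 2 = 414 (exact division)
828 is NOT prime.

No, 828 is not prime


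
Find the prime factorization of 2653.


2653 / 7 = 379
379 / 379 = 1
2653 = 7 × 379


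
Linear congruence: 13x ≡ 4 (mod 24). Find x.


GCD(13, 24) = 1, unique solution
a^(-1) mod 24 = 13
x = 13 * 4 mod 24 = 4

x ≡ 4 (mod 24)


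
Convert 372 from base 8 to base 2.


372 (base 8) = 250 (decimal)
250 (decimal) = 11111010 (base 2)


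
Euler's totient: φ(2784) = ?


2784 = 2^5 × 3 × 29
Prime factors: 2, 3, 29
φ(2784) = 2784 × (1-1/2) × (1-1/3) × (1-1/29)
= 2784 × 1/2 × 2/3 × 28/29 = 896

φ(2784) = 896


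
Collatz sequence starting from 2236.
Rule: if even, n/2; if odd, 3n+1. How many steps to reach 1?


2236 → 1118 → 559 → 1678 → 839 → 2518 → 1259 → 3778 → 1889 → 5668 → 2834 → 1417 → 4252 → 2126 → 1063 → 3190 → 1595 → 4786 → 2393 → 7180 → 3590 → 1795 → 5386 → 2693 → 8080 → 4040 → 2020 → 1010 → 505 → 1516 → 758 → 379 → 1138 → 569 → 1708 → 854 → 427 → 1282 → 641 → 1924 → 962 → 481 → 1444 → 722 → 361 → 1084 → 542 → 271 → 814 → 407 → 1222 → 611 → 1834 → 917 → 2752 → 1376 → 688 → 344 → 172 → 86 → 43 → 130 → 65 → 196 → 98 → 49 → 148 → 74 → 37 → 112 → 56 → 28 → 14 → 7 → 22 → 11 → 34 → 17 → 52 → 26 → 13 → 40 → 20 → 10 → 5 → 16 → 8 → 4 → 2 → 1
Total steps = 89

89 steps


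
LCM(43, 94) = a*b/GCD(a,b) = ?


GCD(43, 94) = 1
LCM = 43*94/1 = 4042/1 = 4042

LCM = 4042


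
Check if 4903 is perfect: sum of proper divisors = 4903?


Proper divisors of 4903: 1
Sum = 1 = 1

No, 4903 is not perfect (1 ≠ 4903)


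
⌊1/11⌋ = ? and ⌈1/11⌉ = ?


1/11 = 0.0909
floor = 0
ceil = 1

floor = 0, ceil = 1


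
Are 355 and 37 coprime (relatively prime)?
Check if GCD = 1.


Euclidean algorithm:
355 = 9 * 37 + 22
37 = 1 * 22 + 15
22 = 1 * 15 + 7
15 = 2 * 7 + 1
7 = 7 * 1 + 0
GCD(355, 37) = 1

Yes, coprime (GCD = 1)


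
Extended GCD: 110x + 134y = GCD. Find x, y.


Tabular extended Euclidean (each row: r = 110*s + 134*t):
r=110, s=1, t=0
r=134, s=0, t=1
q=0: r=110, s=1, t=0   [110*(1) + 134*(0) = 110]
q=1: r=24, s=-1, t=1   [110*(-1) + 134*(1) = 24]
q=4: r=14, s=5, t=-4   [110*(5) + 134*(-4) = 14]
q=1: r=10, s=-6, t=5   [110*(-6) + 134*(5) = 10]
q=1: r=4, s=11, t=-9   [110*(11) + 134*(-9) = 4]
q=2: r=2, s=-28, t=23   [110*(-28) + 134*(23) = 2]
q=2: r=0, s=67, t=-55   [110*(67) + 134*(-55) = 0]
GCD = 2; from the row with r=2: x=-28, y=23
Check: 110*(-28) + 134*(23) = -3080 + 3082 = 2

GCD = 2, x = -28, y = 23


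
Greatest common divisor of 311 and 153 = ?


311 = 2 * 153 + 5
153 = 30 * 5 + 3
5 = 1 * 3 + 2
3 = 1 * 2 + 1
2 = 2 * 1 + 0
GCD = 1


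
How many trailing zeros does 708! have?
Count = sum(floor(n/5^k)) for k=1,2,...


floor(708/5) = 141
floor(708/25) = 28
floor(708/125) = 5
floor(708/625) = 1
Total = 175

175 trailing zeros


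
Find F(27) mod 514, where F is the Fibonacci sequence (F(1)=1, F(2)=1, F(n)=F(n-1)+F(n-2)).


F(k) mod 514 for k=1..27:
1, 1, 2, 3, 5, 8, 13, 21, 34, 55, 89, 144, 233, 377, 96, 473, 55, 14, 69, 83, 152, 235, 387, 108, 495, 89, 70
F(27) mod 514 = 70


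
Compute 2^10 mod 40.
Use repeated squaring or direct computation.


2^1 mod 40 = 2
2^2 mod 40 = 4
2^3 mod 40 = 8
2^4 mod 40 = 16
2^5 mod 40 = 32
2^6 mod 40 = 24
2^7 mod 40 = 8
2^8 mod 40 = 16
2^9 mod 40 = 32
2^10 mod 40 = 24


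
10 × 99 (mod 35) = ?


10 × 99 = 990
990 mod 35 = 10


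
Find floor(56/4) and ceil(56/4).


56/4 = 14.0000
floor = 14
ceil = 14

floor = 14, ceil = 14


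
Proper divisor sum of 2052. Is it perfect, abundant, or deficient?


Proper divisors: 1, 2, 3, 4, 6, 9, 12, 18, 19, 27, 36, 38, 54, 57, 76, 108, 114, 171, 228, 342, 513, 684, 1026
Sum = 1 + 2 + 3 + 4 + 6 + 9 + 12 + 18 + 19 + 27 + 36 + 38 + 54 + 57 + 76 + 108 + 114 + 171 + 228 + 342 + 513 + 684 + 1026 = 3548
3548 > 2052 → abundant

s(2052) = 3548 (abundant)


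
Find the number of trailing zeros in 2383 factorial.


floor(2383/5) = 476
floor(2383/25) = 95
floor(2383/125) = 19
floor(2383/625) = 3
Total = 593

593 trailing zeros


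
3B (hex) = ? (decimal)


3B (base 16) = 59 (decimal)
59 (decimal) = 59 (base 10)


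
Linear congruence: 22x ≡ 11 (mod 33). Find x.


GCD(22, 33) = 11 divides 11
Divide: 2x ≡ 1 (mod 3)
x ≡ 2 (mod 3)


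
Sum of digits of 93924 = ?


9 + 3 + 9 + 2 + 4 = 27


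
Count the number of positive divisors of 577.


577 = 577^1
d(577) = (1+1) = 2

2 divisors


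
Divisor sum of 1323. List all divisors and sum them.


Divisors of 1323: 1, 3, 7, 9, 21, 27, 49, 63, 147, 189, 441, 1323
Sum = 1 + 3 + 7 + 9 + 21 + 27 + 49 + 63 + 147 + 189 + 441 + 1323 = 2280

σ(1323) = 2280


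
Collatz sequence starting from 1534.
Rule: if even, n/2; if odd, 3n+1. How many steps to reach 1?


1534 → 767 → 2302 → 1151 → 3454 → 1727 → 5182 → 2591 → 7774 → 3887 → 11662 → 5831 → 17494 → 8747 → 26242 → 13121 → 39364 → 19682 → 9841 → 29524 → 14762 → 7381 → 22144 → 11072 → 5536 → 2768 → 1384 → 692 → 346 → 173 → 520 → 260 → 130 → 65 → 196 → 98 → 49 → 148 → 74 → 37 → 112 → 56 → 28 → 14 → 7 → 22 → 11 → 34 → 17 → 52 → 26 → 13 → 40 → 20 → 10 → 5 → 16 → 8 → 4 → 2 → 1
Total steps = 60

60 steps


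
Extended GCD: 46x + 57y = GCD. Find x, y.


Tabular extended Euclidean (each row: r = 46*s + 57*t):
r=46, s=1, t=0
r=57, s=0, t=1
q=0: r=46, s=1, t=0   [46*(1) + 57*(0) = 46]
q=1: r=11, s=-1, t=1   [46*(-1) + 57*(1) = 11]
q=4: r=2, s=5, t=-4   [46*(5) + 57*(-4) = 2]
q=5: r=1, s=-26, t=21   [46*(-26) + 57*(21) = 1]
q=2: r=0, s=57, t=-46   [46*(57) + 57*(-46) = 0]
GCD = 1; from the row with r=1: x=-26, y=21
Check: 46*(-26) + 57*(21) = -1196 + 1197 = 1

GCD = 1, x = -26, y = 21


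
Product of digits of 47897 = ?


4 × 7 × 8 × 9 × 7 = 14112


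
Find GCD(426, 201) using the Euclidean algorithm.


426 = 2 * 201 + 24
201 = 8 * 24 + 9
24 = 2 * 9 + 6
9 = 1 * 6 + 3
6 = 2 * 3 + 0
GCD = 3


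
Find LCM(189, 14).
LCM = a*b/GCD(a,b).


GCD(189, 14) = 7
LCM = 189*14/7 = 2646/7 = 378

LCM = 378


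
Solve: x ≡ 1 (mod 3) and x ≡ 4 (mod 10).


M = 3*10 = 30
M1 = M/3 = 10, M2 = M/10 = 3
M1^(-1) mod 3 = 1, M2^(-1) mod 10 = 7
x = 1*10*1 + 4*3*7 = 94
94 mod 30 = 4
Check: 4 mod 3 = 1 ✓, 4 mod 10 = 4 ✓

x ≡ 4 (mod 30)


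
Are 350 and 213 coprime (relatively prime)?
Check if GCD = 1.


Euclidean algorithm:
350 = 1 * 213 + 137
213 = 1 * 137 + 76
137 = 1 * 76 + 61
76 = 1 * 61 + 15
61 = 4 * 15 + 1
15 = 15 * 1 + 0
GCD(350, 213) = 1

Yes, coprime (GCD = 1)


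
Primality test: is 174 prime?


174 / 2 = 87 (exact division)
174 is NOT prime.

No, 174 is not prime


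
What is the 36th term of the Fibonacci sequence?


Sequence: 1, 1, 2, 3, 5, 8, 13, 21, 34, 55, 89, 144, 233, 377, 610, 987, 1597, 2584, 4181, 6765, 10946, 17711, 28657, 46368, 75025, 121393, 196418, 317811, 514229, 832040, 1346269, 2178309, 3524578, 5702887, 9227465, 14930352
F(36) = 14930352


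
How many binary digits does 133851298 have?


133851298 in base 2 = 111111110100110100010100010
Number of digits = 27

27 digits (base 2)


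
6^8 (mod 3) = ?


6^1 mod 3 = 0
6^2 mod 3 = 0
6^3 mod 3 = 0
6^4 mod 3 = 0
6^5 mod 3 = 0
6^6 mod 3 = 0
6^7 mod 3 = 0
6^8 mod 3 = 0


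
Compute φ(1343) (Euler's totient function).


1343 = 17 × 79
Prime factors: 17, 79
φ(1343) = 1343 × (1-1/17) × (1-1/79)
= 1343 × 16/17 × 78/79 = 1248

φ(1343) = 1248


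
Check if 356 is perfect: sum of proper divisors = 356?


Proper divisors of 356: 1, 2, 4, 89, 178
Sum = 1 + 2 + 4 + 89 + 178 = 274

No, 356 is not perfect (274 ≠ 356)


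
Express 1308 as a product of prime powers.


1308 / 2 = 654
654 / 2 = 327
327 / 3 = 109
109 / 109 = 1
1308 = 2^2 × 3 × 109


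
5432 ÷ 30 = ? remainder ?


5432 = 30 * 181 + 2
Check: 5430 + 2 = 5432

q = 181, r = 2


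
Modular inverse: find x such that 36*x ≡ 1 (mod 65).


Use the extended Euclidean algorithm on (65, 36); each row r = 65*s + 36*t:
r=65, s=1, t=0
r=36, s=0, t=1
q=1: r=29, s=1, t=-1   [65*(1) + 36*(-1) = 29]
q=1: r=7, s=-1, t=2   [65*(-1) + 36*(2) = 7]
q=4: r=1, s=5, t=-9   [65*(5) + 36*(-9) = 1]
q=7: r=0, s=-36, t=65   [65*(-36) + 36*(65) = 0]
GCD = 1 with t = -9, so 36*(-9) ≡ 1 (mod 65)
Inverse = -9 mod 65 = 56
Check: 36 * 56 = 2016 ≡ 1 (mod 65)

36^(-1) ≡ 56 (mod 65)


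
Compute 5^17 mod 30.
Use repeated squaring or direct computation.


5^1 mod 30 = 5
5^2 mod 30 = 25
5^3 mod 30 = 5
5^4 mod 30 = 25
5^5 mod 30 = 5
5^6 mod 30 = 25
5^7 mod 30 = 5
5^8 mod 30 = 25
5^9 mod 30 = 5
5^10 mod 30 = 25
5^11 mod 30 = 5
5^12 mod 30 = 25
5^13 mod 30 = 5
5^14 mod 30 = 25
5^15 mod 30 = 5
5^16 mod 30 = 25
5^17 mod 30 = 5


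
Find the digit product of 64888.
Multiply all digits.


6 × 4 × 8 × 8 × 8 = 12288


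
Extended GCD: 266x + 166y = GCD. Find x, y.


Tabular extended Euclidean (each row: r = 266*s + 166*t):
r=266, s=1, t=0
r=166, s=0, t=1
q=1: r=100, s=1, t=-1   [266*(1) + 166*(-1) = 100]
q=1: r=66, s=-1, t=2   [266*(-1) + 166*(2) = 66]
q=1: r=34, s=2, t=-3   [266*(2) + 166*(-3) = 34]
q=1: r=32, s=-3, t=5   [266*(-3) + 166*(5) = 32]
q=1: r=2, s=5, t=-8   [266*(5) + 166*(-8) = 2]
q=16: r=0, s=-83, t=133   [266*(-83) + 166*(133) = 0]
GCD = 2; from the row with r=2: x=5, y=-8
Check: 266*(5) + 166*(-8) = 1330 - 1328 = 2

GCD = 2, x = 5, y = -8


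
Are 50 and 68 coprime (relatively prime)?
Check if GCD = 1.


Euclidean algorithm:
68 = 1 * 50 + 18
50 = 2 * 18 + 14
18 = 1 * 14 + 4
14 = 3 * 4 + 2
4 = 2 * 2 + 0
GCD(50, 68) = 2

No, not coprime (GCD = 2)


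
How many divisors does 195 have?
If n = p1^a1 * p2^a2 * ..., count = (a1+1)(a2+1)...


195 = 3^1 × 5^1 × 13^1
d(195) = (1+1) × (1+1) × (1+1) = 8

8 divisors


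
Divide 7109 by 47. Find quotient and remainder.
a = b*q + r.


7109 = 47 * 151 + 12
Check: 7097 + 12 = 7109

q = 151, r = 12


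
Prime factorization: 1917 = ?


1917 / 3 = 639
639 / 3 = 213
213 / 3 = 71
71 / 71 = 1
1917 = 3^3 × 71


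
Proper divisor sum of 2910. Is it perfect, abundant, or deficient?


Proper divisors: 1, 2, 3, 5, 6, 10, 15, 30, 97, 194, 291, 485, 582, 970, 1455
Sum = 1 + 2 + 3 + 5 + 6 + 10 + 15 + 30 + 97 + 194 + 291 + 485 + 582 + 970 + 1455 = 4146
4146 > 2910 → abundant

s(2910) = 4146 (abundant)


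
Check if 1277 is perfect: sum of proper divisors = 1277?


Proper divisors of 1277: 1
Sum = 1 = 1

No, 1277 is not perfect (1 ≠ 1277)


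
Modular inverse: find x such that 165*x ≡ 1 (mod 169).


Use the extended Euclidean algorithm on (169, 165); each row r = 169*s + 165*t:
r=169, s=1, t=0
r=165, s=0, t=1
q=1: r=4, s=1, t=-1   [169*(1) + 165*(-1) = 4]
q=41: r=1, s=-41, t=42   [169*(-41) + 165*(42) = 1]
q=4: r=0, s=165, t=-169   [169*(165) + 165*(-169) = 0]
GCD = 1 with t = 42, so 165*(42) ≡ 1 (mod 169)
Inverse = 42 mod 169 = 42
Check: 165 * 42 = 6930 ≡ 1 (mod 169)

165^(-1) ≡ 42 (mod 169)


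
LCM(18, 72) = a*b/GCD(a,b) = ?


GCD(18, 72) = 18
LCM = 18*72/18 = 1296/18 = 72

LCM = 72


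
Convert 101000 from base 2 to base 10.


101000 (base 2) = 40 (decimal)
40 (decimal) = 40 (base 10)


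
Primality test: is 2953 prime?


Check divisors up to sqrt(2953) = 54.3415
No divisors found.
2953 is prime.

Yes, 2953 is prime


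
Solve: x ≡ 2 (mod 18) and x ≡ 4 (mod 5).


M = 18*5 = 90
M1 = M/18 = 5, M2 = M/5 = 18
M1^(-1) mod 18 = 11, M2^(-1) mod 5 = 2
x = 2*5*11 + 4*18*2 = 254
254 mod 90 = 74
Check: 74 mod 18 = 2 ✓, 74 mod 5 = 4 ✓

x ≡ 74 (mod 90)


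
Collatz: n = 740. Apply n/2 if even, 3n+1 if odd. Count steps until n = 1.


740 → 370 → 185 → 556 → 278 → 139 → 418 → 209 → 628 → 314 → 157 → 472 → 236 → 118 → 59 → 178 → 89 → 268 → 134 → 67 → 202 → 101 → 304 → 152 → 76 → 38 → 19 → 58 → 29 → 88 → 44 → 22 → 11 → 34 → 17 → 52 → 26 → 13 → 40 → 20 → 10 → 5 → 16 → 8 → 4 → 2 → 1
Total steps = 46

46 steps


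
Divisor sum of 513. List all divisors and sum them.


Divisors of 513: 1, 3, 9, 19, 27, 57, 171, 513
Sum = 1 + 3 + 9 + 19 + 27 + 57 + 171 + 513 = 800

σ(513) = 800


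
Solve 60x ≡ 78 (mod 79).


GCD(60, 79) = 1, unique solution
a^(-1) mod 79 = 54
x = 54 * 78 mod 79 = 25

x ≡ 25 (mod 79)


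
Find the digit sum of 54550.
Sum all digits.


5 + 4 + 5 + 5 + 0 = 19


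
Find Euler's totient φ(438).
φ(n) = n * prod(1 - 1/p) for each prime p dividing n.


438 = 2 × 3 × 73
Prime factors: 2, 3, 73
φ(438) = 438 × (1-1/2) × (1-1/3) × (1-1/73)
= 438 × 1/2 × 2/3 × 72/73 = 144

φ(438) = 144


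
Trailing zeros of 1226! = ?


floor(1226/5) = 245
floor(1226/25) = 49
floor(1226/125) = 9
floor(1226/625) = 1
Total = 304

304 trailing zeros
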